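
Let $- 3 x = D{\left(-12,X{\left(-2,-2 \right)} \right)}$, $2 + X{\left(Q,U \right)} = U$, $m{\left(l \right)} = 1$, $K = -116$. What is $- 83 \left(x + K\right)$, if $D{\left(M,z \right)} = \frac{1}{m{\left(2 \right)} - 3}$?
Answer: $\frac{57685}{6} \approx 9614.2$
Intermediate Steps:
$X{\left(Q,U \right)} = -2 + U$
$D{\left(M,z \right)} = - \frac{1}{2}$ ($D{\left(M,z \right)} = \frac{1}{1 - 3} = \frac{1}{-2} = - \frac{1}{2}$)
$x = \frac{1}{6}$ ($x = \left(- \frac{1}{3}\right) \left(- \frac{1}{2}\right) = \frac{1}{6} \approx 0.16667$)
$- 83 \left(x + K\right) = - 83 \left(\frac{1}{6} - 116\right) = \left(-83\right) \left(- \frac{695}{6}\right) = \frac{57685}{6}$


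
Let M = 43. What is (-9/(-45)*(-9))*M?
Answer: -387/5 ≈ -77.400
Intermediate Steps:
(-9/(-45)*(-9))*M = (-9/(-45)*(-9))*43 = (-9*(-1/45)*(-9))*43 = ((1/5)*(-9))*43 = -9/5*43 = -387/5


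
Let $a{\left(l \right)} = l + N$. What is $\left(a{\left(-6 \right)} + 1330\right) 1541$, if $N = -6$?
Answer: $2031038$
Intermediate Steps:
$a{\left(l \right)} = -6 + l$ ($a{\left(l \right)} = l - 6 = -6 + l$)
$\left(a{\left(-6 \right)} + 1330\right) 1541 = \left(\left(-6 - 6\right) + 1330\right) 1541 = \left(-12 + 1330\right) 1541 = 1318 \cdot 1541 = 2031038$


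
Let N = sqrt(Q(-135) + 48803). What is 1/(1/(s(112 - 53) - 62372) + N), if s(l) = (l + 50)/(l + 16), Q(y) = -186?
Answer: 350834325/1063824001275365552 + 21881728639681*sqrt(48617)/1063824001275365552 ≈ 0.0045353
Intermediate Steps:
s(l) = (50 + l)/(16 + l)
N = sqrt(48617) (N = sqrt(-186 + 48803) = sqrt(48617) ≈ 220.49)
1/(1/(s(112 - 53) - 62372) + N) = 1/(1/((50 + (112 - 53))/(16 + (112 - 53)) - 62372) + sqrt(48617)) = 1/(1/((50 + 59)/(16 + 59) - 62372) + sqrt(48617)) = 1/(1/(109/75 - 62372) + sqrt(48617)) = 1/(1/(-4677791/75) + sqrt(48617)) = 1/(-75/4677791 + sqrt(48617))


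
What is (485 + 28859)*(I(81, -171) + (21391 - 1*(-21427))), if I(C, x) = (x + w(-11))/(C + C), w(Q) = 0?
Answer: 11307783760/9 ≈ 1.2564e+9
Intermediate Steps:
I(C, x) = x/(2*C) (I(C, x) = (x + 0)/(C + C) = x/((2*C)) = x*(1/(2*C)) = x/(2*C))
(485 + 28859)*(I(81, -171) + (21391 - 1*(-21427))) = (485 + 28859)*((1/2)*(-171)/81 + (21391 - 1*(-21427))) = 29344*((1/2)*(-171)*(1/81) + (21391 + 21427)) = 29344*(-19/18 + 42818) = 29344*(770705/18) = 11307783760/9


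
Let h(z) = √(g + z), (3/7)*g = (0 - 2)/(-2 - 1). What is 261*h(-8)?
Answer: 87*I*√58 ≈ 662.57*I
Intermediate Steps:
g = 14/9 (g = 7*((0 - 2)/(-2 - 1))/3 = 7*(-2/(-3))/3 = 7*(-2*(-⅓))/3 = (7/3)*(⅔) = 14/9 ≈ 1.5556)
h(z) = √(14/9 + z)
261*h(-8) = 261*(√(14 + 9*(-8))/3) = 261*(√(14 - 72)/3) = 261*(√(-58)/3) = 261*((I*√58)/3) = 261*(I*√58/3) = 87*I*√58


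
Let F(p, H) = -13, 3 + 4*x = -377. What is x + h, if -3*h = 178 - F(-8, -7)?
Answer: -476/3 ≈ -158.67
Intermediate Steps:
x = -95 (x = -¾ + (¼)*(-377) = -¾ - 377/4 = -95)
h = -191/3 (h = -(178 - 1*(-13))/3 = -(178 + 13)/3 = -⅓*191 = -191/3 ≈ -63.667)
x + h = -95 - 191/3 = -476/3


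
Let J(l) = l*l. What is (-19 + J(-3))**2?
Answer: 100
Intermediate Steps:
J(l) = l**2
(-19 + J(-3))**2 = (-19 + (-3)**2)**2 = (-19 + 9)**2 = (-10)**2 = 100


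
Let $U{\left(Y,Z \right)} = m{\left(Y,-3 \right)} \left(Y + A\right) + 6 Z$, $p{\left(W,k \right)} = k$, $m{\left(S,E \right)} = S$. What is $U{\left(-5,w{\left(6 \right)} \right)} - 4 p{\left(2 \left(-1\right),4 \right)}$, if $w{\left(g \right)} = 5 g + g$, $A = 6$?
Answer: $195$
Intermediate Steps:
$w{\left(g \right)} = 6 g$
$U{\left(Y,Z \right)} = 6 Z + Y \left(6 + Y\right)$ ($U{\left(Y,Z \right)} = Y \left(Y + 6\right) + 6 Z = Y \left(6 + Y\right) + 6 Z = 6 Z + Y \left(6 + Y\right)$)
$U{\left(-5,w{\left(6 \right)} \right)} - 4 p{\left(2 \left(-1\right),4 \right)} = \left(\left(-5\right)^{2} + 6 \left(-5\right) + 6 \cdot 6 \cdot 6\right) - 16 = \left(25 - 30 + 6 \cdot 36\right) - 16 = \left(25 - 30 + 216\right) - 16 = 211 - 16 = 195$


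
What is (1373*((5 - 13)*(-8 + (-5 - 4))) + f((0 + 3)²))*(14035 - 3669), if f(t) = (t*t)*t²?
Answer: 2003633774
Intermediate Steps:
f(t) = t⁴ (f(t) = t²*t² = t⁴)
(1373*((5 - 13)*(-8 + (-5 - 4))) + f((0 + 3)²))*(14035 - 3669) = (1373*((5 - 13)*(-8 + (-5 - 4))) + ((0 + 3)²)⁴)*(14035 - 3669) = (1373*(-8*(-8 - 9)) + (3²)⁴)*10366 = (1373*(-8*(-17)) + 9⁴)*10366 = (1373*136 + 6561)*10366 = (186728 + 6561)*10366 = 193289*10366 = 2003633774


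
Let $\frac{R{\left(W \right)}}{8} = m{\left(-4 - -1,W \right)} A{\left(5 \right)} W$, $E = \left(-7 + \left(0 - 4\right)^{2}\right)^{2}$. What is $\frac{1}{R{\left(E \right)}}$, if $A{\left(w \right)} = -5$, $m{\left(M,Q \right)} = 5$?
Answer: $- \frac{1}{16200} \approx -6.1728 \cdot 10^{-5}$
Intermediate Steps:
$E = 81$ ($E = \left(-7 + \left(-4\right)^{2}\right)^{2} = \left(-7 + 16\right)^{2} = 9^{2} = 81$)
$R{\left(W \right)} = - 200 W$ ($R{\left(W \right)} = 8 \cdot 5 \left(-5\right) W = 8 \left(- 25 W\right) = - 200 W$)
$\frac{1}{R{\left(E \right)}} = \frac{1}{\left(-200\right) 81} = \frac{1}{-16200} = - \frac{1}{16200}$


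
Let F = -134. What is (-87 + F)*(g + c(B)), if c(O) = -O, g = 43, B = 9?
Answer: -7514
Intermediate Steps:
(-87 + F)*(g + c(B)) = (-87 - 134)*(43 - 1*9) = -221*(43 - 9) = -221*34 = -7514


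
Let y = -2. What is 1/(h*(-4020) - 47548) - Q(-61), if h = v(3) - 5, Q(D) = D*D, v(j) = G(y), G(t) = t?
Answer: -72217169/19408 ≈ -3721.0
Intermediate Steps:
v(j) = -2
Q(D) = D**2
h = -7 (h = -2 - 5 = -7)
1/(h*(-4020) - 47548) - Q(-61) = 1/(-7*(-4020) - 47548) - 1*(-61)**2 = 1/(28140 - 47548) - 1*3721 = 1/(-19408) - 3721 = -1/19408 - 3721 = -72217169/19408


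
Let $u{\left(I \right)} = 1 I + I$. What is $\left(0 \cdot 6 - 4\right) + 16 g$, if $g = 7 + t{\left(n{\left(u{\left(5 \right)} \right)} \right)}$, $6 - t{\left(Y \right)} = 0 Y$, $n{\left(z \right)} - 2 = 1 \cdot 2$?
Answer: $204$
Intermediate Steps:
$u{\left(I \right)} = 2 I$ ($u{\left(I \right)} = I + I = 2 I$)
$n{\left(z \right)} = 4$ ($n{\left(z \right)} = 2 + 1 \cdot 2 = 2 + 2 = 4$)
$t{\left(Y \right)} = 6$ ($t{\left(Y \right)} = 6 - 0 Y = 6 - 0 = 6 + 0 = 6$)
$g = 13$ ($g = 7 + 6 = 13$)
$\left(0 \cdot 6 - 4\right) + 16 g = \left(0 \cdot 6 - 4\right) + 16 \cdot 13 = \left(0 - 4\right) + 208 = -4 + 208 = 204$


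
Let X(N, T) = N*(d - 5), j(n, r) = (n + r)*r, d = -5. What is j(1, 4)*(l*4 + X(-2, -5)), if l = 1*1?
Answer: 480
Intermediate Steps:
j(n, r) = r*(n + r)
X(N, T) = -10*N (X(N, T) = N*(-5 - 5) = N*(-10) = -10*N)
l = 1
j(1, 4)*(l*4 + X(-2, -5)) = (4*(1 + 4))*(1*4 - 10*(-2)) = (4*5)*(4 + 20) = 20*24 = 480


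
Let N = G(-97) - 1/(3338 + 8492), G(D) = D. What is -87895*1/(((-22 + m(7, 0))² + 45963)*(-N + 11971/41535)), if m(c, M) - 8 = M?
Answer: -664430826150/33947094227909 ≈ -0.019573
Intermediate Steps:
m(c, M) = 8 + M
N = -1147511/11830 (N = -97 - 1/(3338 + 8492) = -97 - 1/11830 = -1147511/11830 ≈ -97.000)
-87895*1/(((-22 + m(7, 0))² + 45963)*(-N + 11971/41535)) = -87895*1/(((-22 + (8 + 0))² + 45963)*(-1*(-1147511/11830) + 11971/41535)) = -87895*1/((1147511/11830 + 11971*(1/41535))*((-22 + 8)² + 45963)) = -87895*1/((1147511/11830 + 11971/41535)*((-14)² + 45963)) = -87895*7559370/(735438251*(196 + 45963)) = -87895/((735438251/7559370)*46159) = -87895/33947094227909/7559370 = -87895*7559370/33947094227909 = -664430826150/33947094227909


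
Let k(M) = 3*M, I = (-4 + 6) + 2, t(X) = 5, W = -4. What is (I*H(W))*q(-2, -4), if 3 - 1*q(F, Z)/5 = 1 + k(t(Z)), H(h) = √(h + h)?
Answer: -520*I*√2 ≈ -735.39*I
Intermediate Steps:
H(h) = √2*√h (H(h) = √(2*h) = √2*√h)
I = 4 (I = 2 + 2 = 4)
q(F, Z) = -65 (q(F, Z) = 15 - 5*(1 + 3*5) = 15 - 5*(1 + 15) = 15 - 5*16 = 15 - 80 = -65)
(I*H(W))*q(-2, -4) = (4*(√2*√(-4)))*(-65) = (4*(√2*(2*I)))*(-65) = (4*(2*I*√2))*(-65) = (8*I*√2)*(-65) = -520*I*√2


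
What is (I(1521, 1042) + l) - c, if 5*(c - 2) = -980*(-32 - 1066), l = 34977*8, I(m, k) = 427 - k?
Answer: 63991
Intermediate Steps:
l = 279816
c = 215210 (c = 2 + (-980*(-32 - 1066))/5 = 2 + (-980*(-1098))/5 = 2 + (⅕)*1076040 = 2 + 215208 = 215210)
(I(1521, 1042) + l) - c = ((427 - 1*1042) + 279816) - 1*215210 = ((427 - 1042) + 279816) - 215210 = (-615 + 279816) - 215210 = 279201 - 215210 = 63991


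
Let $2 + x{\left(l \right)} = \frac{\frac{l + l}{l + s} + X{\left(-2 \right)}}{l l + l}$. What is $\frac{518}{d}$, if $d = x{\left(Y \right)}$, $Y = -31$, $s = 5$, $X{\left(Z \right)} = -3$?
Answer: $- \frac{1565655}{6047} \approx -258.91$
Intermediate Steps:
$x{\left(l \right)} = -2 + \frac{-3 + \frac{2 l}{5 + l}}{l + l^{2}}$ ($x{\left(l \right)} = -2 + \frac{\frac{l + l}{l + 5} - 3}{l l + l} = -2 + \frac{\frac{2 l}{5 + l} - 3}{l^{2} + l} = -2 + \frac{\frac{2 l}{5 + l} - 3}{l + l^{2}} = -2 + \frac{-3 + \frac{2 l}{5 + l}}{l + l^{2}}$)
$d = - \frac{12094}{6045}$ ($d = \frac{-15 - 12 \left(-31\right)^{2} - -341 - 2 \left(-31\right)^{3}}{\left(-31\right) \left(5 + \left(-31\right)^{2} + 6 \left(-31\right)\right)} = - \frac{-15 - 11532 + 341 - -59582}{31 \left(5 + 961 - 186\right)} = - \frac{-15 - 11532 + 341 + 59582}{31 \cdot 780} = \left(- \frac{1}{31}\right) \frac{1}{780} \cdot 48376 = - \frac{12094}{6045} \approx -2.0007$)
$\frac{518}{d} = \frac{518}{- \frac{12094}{6045}} = 518 \left(- \frac{6045}{12094}\right) = - \frac{1565655}{6047}$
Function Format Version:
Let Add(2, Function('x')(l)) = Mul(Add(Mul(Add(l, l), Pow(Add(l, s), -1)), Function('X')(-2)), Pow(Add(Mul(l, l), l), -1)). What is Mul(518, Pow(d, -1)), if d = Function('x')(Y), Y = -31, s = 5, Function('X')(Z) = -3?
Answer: Rational(-1565655, 6047) ≈ -258.91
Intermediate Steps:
Function('x')(l) = Add(-2, Mul(Pow(Add(l, Pow(l, 2)), -1), Add(-3, Mul(2, l, Pow(Add(5, l), -1))))) (Function('x')(l) = Add(-2, Mul(Add(Mul(Add(l, l), Pow(Add(l, 5), -1)), -3), Pow(Add(Mul(l, l), l), -1))) = Add(-2, Mul(Add(Mul(Mul(2, l), Pow(Add(5, l), -1)), -3), Pow(Add(Pow(l, 2), l), -1))) = Add(-2, Mul(Add(Mul(2, l, Pow(Add(5, l), -1)), -3), Pow(Add(l, Pow(l, 2)), -1))) = Add(-2, Mul(Add(-3, Mul(2, l, Pow(Add(5, l), -1))), Pow(Add(l, Pow(l, 2)), -1))) = Add(-2, Mul(Pow(Add(l, Pow(l, 2)), -1), Add(-3, Mul(2, l, Pow(Add(5, l), -1))))))
d = Rational(-12094, 6045) (d = Mul(Pow(-31, -1), Pow(Add(5, Pow(-31, 2), Mul(6, -31)), -1), Add(-15, Mul(-12, Pow(-31, 2)), Mul(-11, -31), Mul(-2, Pow(-31, 3)))) = Mul(Rational(-1, 31), Pow(Add(5, 961, -186), -1), Add(-15, Mul(-12, 961), 341, Mul(-2, -29791))) = Mul(Rational(-1, 31), Pow(780, -1), Add(-15, -11532, 341, 59582)) = Mul(Rational(-1, 31), Rational(1, 780), 48376) = Rational(-12094, 6045) ≈ -2.0007)
Mul(518, Pow(d, -1)) = Mul(518, Pow(Rational(-12094, 6045), -1)) = Mul(518, Rational(-6045, 12094)) = Rational(-1565655, 6047)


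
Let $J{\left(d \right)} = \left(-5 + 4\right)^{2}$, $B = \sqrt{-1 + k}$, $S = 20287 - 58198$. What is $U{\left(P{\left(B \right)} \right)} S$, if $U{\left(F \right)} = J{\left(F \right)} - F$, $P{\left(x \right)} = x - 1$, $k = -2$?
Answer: $-75822 + 37911 i \sqrt{3} \approx -75822.0 + 65664.0 i$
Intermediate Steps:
$S = -37911$ ($S = 20287 - 58198 = -37911$)
$B = i \sqrt{3}$ ($B = \sqrt{-1 - 2} = \sqrt{-3} = i \sqrt{3} \approx 1.732 i$)
$P{\left(x \right)} = -1 + x$
$J{\left(d \right)} = 1$ ($J{\left(d \right)} = \left(-1\right)^{2} = 1$)
$U{\left(F \right)} = 1 - F$
$U{\left(P{\left(B \right)} \right)} S = \left(1 - \left(-1 + i \sqrt{3}\right)\right) \left(-37911\right) = \left(1 + \left(1 - i \sqrt{3}\right)\right) \left(-37911\right) = \left(2 - i \sqrt{3}\right) \left(-37911\right) = -75822 + 37911 i \sqrt{3}$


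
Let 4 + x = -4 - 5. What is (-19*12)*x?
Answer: 2964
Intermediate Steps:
x = -13 (x = -4 + (-4 - 5) = -4 - 9 = -13)
(-19*12)*x = -19*12*(-13) = -228*(-13) = 2964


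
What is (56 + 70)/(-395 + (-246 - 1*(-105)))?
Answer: -63/268 ≈ -0.23507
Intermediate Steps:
(56 + 70)/(-395 + (-246 - 1*(-105))) = 126/(-395 + (-246 + 105)) = 126/(-395 - 141) = 126/(-536) = 126*(-1/536) = -63/268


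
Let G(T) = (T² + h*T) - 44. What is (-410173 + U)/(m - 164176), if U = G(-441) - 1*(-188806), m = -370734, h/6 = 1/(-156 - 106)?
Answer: 3526507/70073210 ≈ 0.050326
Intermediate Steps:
h = -3/131 (h = 6/(-156 - 106) = 6/(-262) = 6*(-1/262) = -3/131 ≈ -0.022901)
G(T) = -44 + T² - 3*T/131 (G(T) = (T² - 3*T/131) - 44 = -44 + T² - 3*T/131)
U = 50206156/131 (U = (-44 + (-441)² - 3/131*(-441)) - 1*(-188806) = (-44 + 194481 + 1323/131) + 188806 = 25472570/131 + 188806 = 50206156/131 ≈ 3.8325e+5)
(-410173 + U)/(m - 164176) = (-410173 + 50206156/131)/(-370734 - 164176) = -3526507/131/(-534910) = -3526507/131*(-1/534910) = 3526507/70073210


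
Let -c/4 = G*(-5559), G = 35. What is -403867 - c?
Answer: -1182127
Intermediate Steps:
c = 778260 (c = -140*(-5559) = -4*(-194565) = 778260)
-403867 - c = -403867 - 1*778260 = -403867 - 778260 = -1182127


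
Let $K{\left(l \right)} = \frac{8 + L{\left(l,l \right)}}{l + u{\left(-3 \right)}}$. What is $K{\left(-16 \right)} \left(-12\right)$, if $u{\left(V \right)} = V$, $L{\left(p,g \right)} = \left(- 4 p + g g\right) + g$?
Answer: $\frac{3744}{19} \approx 197.05$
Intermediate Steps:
$L{\left(p,g \right)} = g + g^{2} - 4 p$ ($L{\left(p,g \right)} = \left(- 4 p + g^{2}\right) + g = \left(g^{2} - 4 p\right) + g = g + g^{2} - 4 p$)
$K{\left(l \right)} = \frac{8 + l^{2} - 3 l}{-3 + l}$ ($K{\left(l \right)} = \frac{8 + \left(l + l^{2} - 4 l\right)}{l - 3} = \frac{8 + \left(l^{2} - 3 l\right)}{-3 + l} = \frac{8 + l^{2} - 3 l}{-3 + l}$)
$K{\left(-16 \right)} \left(-12\right) = \frac{8 + \left(-16\right)^{2} - -48}{-3 - 16} \left(-12\right) = \frac{8 + 256 + 48}{-19} \left(-12\right) = \left(- \frac{1}{19}\right) 312 \left(-12\right) = \left(- \frac{312}{19}\right) \left(-12\right) = \frac{3744}{19}$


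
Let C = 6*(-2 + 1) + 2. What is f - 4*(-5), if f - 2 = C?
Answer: 18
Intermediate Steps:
C = -4 (C = 6*(-1) + 2 = -6 + 2 = -4)
f = -2 (f = 2 - 4 = -2)
f - 4*(-5) = -2 - 4*(-5) = -2 + 20 = 18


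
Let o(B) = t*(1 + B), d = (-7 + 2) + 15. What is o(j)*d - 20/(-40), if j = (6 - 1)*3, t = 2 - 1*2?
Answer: ½ ≈ 0.50000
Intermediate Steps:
t = 0 (t = 2 - 2 = 0)
d = 10 (d = -5 + 15 = 10)
j = 15 (j = 5*3 = 15)
o(B) = 0 (o(B) = 0*(1 + B) = 0)
o(j)*d - 20/(-40) = 0*10 - 20/(-40) = 0 - 20*(-1/40) = 0 + ½ = ½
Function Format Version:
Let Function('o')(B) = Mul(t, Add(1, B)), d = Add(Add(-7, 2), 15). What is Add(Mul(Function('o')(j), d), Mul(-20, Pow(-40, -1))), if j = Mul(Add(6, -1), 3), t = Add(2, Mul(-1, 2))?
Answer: Rational(1, 2) ≈ 0.50000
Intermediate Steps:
t = 0 (t = Add(2, -2) = 0)
d = 10 (d = Add(-5, 15) = 10)
j = 15 (j = Mul(5, 3) = 15)
Function('o')(B) = 0 (Function('o')(B) = Mul(0, Add(1, B)) = 0)
Add(Mul(Function('o')(j), d), Mul(-20, Pow(-40, -1))) = Add(Mul(0, 10), Mul(-20, Pow(-40, -1))) = Add(0, Mul(-20, Rational(-1, 40))) = Add(0, Rational(1, 2)) = Rational(1, 2)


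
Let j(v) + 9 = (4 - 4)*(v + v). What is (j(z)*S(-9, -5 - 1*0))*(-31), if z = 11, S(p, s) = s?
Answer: -1395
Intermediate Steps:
j(v) = -9 (j(v) = -9 + (4 - 4)*(v + v) = -9 + 0*(2*v) = -9 + 0 = -9)
(j(z)*S(-9, -5 - 1*0))*(-31) = -9*(-5 - 1*0)*(-31) = -9*(-5 + 0)*(-31) = -9*(-5)*(-31) = 45*(-31) = -1395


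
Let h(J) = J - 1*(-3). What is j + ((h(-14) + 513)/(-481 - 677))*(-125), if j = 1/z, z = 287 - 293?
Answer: 62557/1158 ≈ 54.022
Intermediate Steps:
z = -6
h(J) = 3 + J (h(J) = J + 3 = 3 + J)
j = -⅙ (j = 1/(-6) = -⅙ ≈ -0.16667)
j + ((h(-14) + 513)/(-481 - 677))*(-125) = -⅙ + (((3 - 14) + 513)/(-481 - 677))*(-125) = -⅙ + ((-11 + 513)/(-1158))*(-125) = -⅙ + (502*(-1/1158))*(-125) = -⅙ - 251/579*(-125) = -⅙ + 31375/579 = 62557/1158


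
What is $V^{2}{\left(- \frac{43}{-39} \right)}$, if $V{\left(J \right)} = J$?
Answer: $\frac{1849}{1521} \approx 1.2156$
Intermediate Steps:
$V^{2}{\left(- \frac{43}{-39} \right)} = \left(- \frac{43}{-39}\right)^{2} = \left(\left(-43\right) \left(- \frac{1}{39}\right)\right)^{2} = \left(\frac{43}{39}\right)^{2} = \frac{1849}{1521}$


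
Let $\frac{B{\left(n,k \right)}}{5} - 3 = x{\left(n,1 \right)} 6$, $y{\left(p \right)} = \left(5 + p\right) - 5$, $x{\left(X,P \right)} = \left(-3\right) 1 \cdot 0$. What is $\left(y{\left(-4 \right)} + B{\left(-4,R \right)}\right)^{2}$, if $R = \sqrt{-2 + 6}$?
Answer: $121$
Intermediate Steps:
$R = 2$ ($R = \sqrt{4} = 2$)
$x{\left(X,P \right)} = 0$ ($x{\left(X,P \right)} = \left(-3\right) 0 = 0$)
$y{\left(p \right)} = p$
$B{\left(n,k \right)} = 15$ ($B{\left(n,k \right)} = 15 + 5 \cdot 0 \cdot 6 = 15 + 5 \cdot 0 = 15 + 0 = 15$)
$\left(y{\left(-4 \right)} + B{\left(-4,R \right)}\right)^{2} = \left(-4 + 15\right)^{2} = 11^{2} = 121$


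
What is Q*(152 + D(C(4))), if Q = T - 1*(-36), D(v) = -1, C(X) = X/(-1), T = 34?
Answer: 10570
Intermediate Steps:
C(X) = -X (C(X) = X*(-1) = -X)
Q = 70 (Q = 34 - 1*(-36) = 34 + 36 = 70)
Q*(152 + D(C(4))) = 70*(152 - 1) = 70*151 = 10570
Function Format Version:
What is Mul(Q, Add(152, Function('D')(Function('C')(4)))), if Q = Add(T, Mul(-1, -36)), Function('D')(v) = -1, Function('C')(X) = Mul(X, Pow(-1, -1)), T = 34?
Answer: 10570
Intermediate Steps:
Function('C')(X) = Mul(-1, X) (Function('C')(X) = Mul(X, -1) = Mul(-1, X))
Q = 70 (Q = Add(34, Mul(-1, -36)) = Add(34, 36) = 70)
Mul(Q, Add(152, Function('D')(Function('C')(4)))) = Mul(70, Add(152, -1)) = Mul(70, 151) = 10570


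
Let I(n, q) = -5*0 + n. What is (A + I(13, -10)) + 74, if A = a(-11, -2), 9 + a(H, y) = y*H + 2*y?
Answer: 96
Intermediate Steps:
I(n, q) = n (I(n, q) = 0 + n = n)
a(H, y) = -9 + 2*y + H*y (a(H, y) = -9 + (y*H + 2*y) = -9 + (H*y + 2*y) = -9 + (2*y + H*y) = -9 + 2*y + H*y)
A = 9 (A = -9 + 2*(-2) - 11*(-2) = -9 - 4 + 22 = 9)
(A + I(13, -10)) + 74 = (9 + 13) + 74 = 22 + 74 = 96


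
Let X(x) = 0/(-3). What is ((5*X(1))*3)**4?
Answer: 0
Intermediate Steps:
X(x) = 0 (X(x) = 0*(-1/3) = 0)
((5*X(1))*3)**4 = ((5*0)*3)**4 = (0*3)**4 = 0**4 = 0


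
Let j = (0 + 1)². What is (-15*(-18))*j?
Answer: 270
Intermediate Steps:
j = 1 (j = 1² = 1)
(-15*(-18))*j = -15*(-18)*1 = 270*1 = 270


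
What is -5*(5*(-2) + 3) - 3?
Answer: 32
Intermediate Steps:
-5*(5*(-2) + 3) - 3 = -5*(-10 + 3) - 3 = -5*(-7) - 3 = 35 - 3 = 32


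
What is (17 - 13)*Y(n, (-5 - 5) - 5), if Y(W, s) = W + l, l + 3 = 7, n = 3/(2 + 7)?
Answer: 52/3 ≈ 17.333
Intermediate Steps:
n = ⅓ (n = 3/9 = 3*(⅑) = ⅓ ≈ 0.33333)
l = 4 (l = -3 + 7 = 4)
Y(W, s) = 4 + W (Y(W, s) = W + 4 = 4 + W)
(17 - 13)*Y(n, (-5 - 5) - 5) = (17 - 13)*(4 + ⅓) = 4*(13/3) = 52/3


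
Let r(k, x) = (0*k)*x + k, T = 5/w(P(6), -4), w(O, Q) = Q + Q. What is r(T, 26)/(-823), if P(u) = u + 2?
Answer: 5/6584 ≈ 0.00075942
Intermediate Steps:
P(u) = 2 + u
w(O, Q) = 2*Q
T = -5/8 (T = 5/((2*(-4))) = 5/(-8) = 5*(-⅛) = -5/8 ≈ -0.62500)
r(k, x) = k (r(k, x) = 0*x + k = 0 + k = k)
r(T, 26)/(-823) = -5/8/(-823) = -5/8*(-1/823) = 5/6584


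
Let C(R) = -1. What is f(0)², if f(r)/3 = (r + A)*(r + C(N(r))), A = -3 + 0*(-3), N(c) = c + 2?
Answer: 81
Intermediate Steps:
N(c) = 2 + c
A = -3 (A = -3 + 0 = -3)
f(r) = 3*(-1 + r)*(-3 + r) (f(r) = 3*((r - 3)*(r - 1)) = 3*((-3 + r)*(-1 + r)) = 3*((-1 + r)*(-3 + r)) = 3*(-1 + r)*(-3 + r))
f(0)² = (9 - 12*0 + 3*0²)² = (9 + 0 + 3*0)² = (9 + 0 + 0)² = 9² = 81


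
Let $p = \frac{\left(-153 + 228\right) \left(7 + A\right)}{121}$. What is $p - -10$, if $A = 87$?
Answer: $\frac{8260}{121} \approx 68.264$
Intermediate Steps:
$p = \frac{7050}{121}$ ($p = \frac{\left(-153 + 228\right) \left(7 + 87\right)}{121} = 75 \cdot 94 \cdot \frac{1}{121} = 7050 \cdot \frac{1}{121} = \frac{7050}{121} \approx 58.264$)
$p - -10 = \frac{7050}{121} - -10 = \frac{7050}{121} + 10 = \frac{8260}{121}$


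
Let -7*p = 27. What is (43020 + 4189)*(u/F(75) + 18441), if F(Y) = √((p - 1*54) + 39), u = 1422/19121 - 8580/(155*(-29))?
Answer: 870581169 - 268225911821*I*√231/189087569 ≈ 8.7058e+8 - 21560.0*I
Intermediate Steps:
p = -27/7 (p = -⅐*27 = -27/7 ≈ -3.8571)
u = 34090014/17189779 (u = 1422*(1/19121) - 8580/(-4495) = 1422/19121 - 8580*(-1/4495) = 1422/19121 + 1716/899 = 34090014/17189779 ≈ 1.9832)
F(Y) = 2*I*√231/7 (F(Y) = √((-27/7 - 1*54) + 39) = √((-27/7 - 54) + 39) = √(-405/7 + 39) = √(-132/7) = 2*I*√231/7)
(43020 + 4189)*(u/F(75) + 18441) = (43020 + 4189)*(34090014/(17189779*((2*I*√231/7))) + 18441) = 47209*(34090014*(-I*√231/66)/17189779 + 18441) = 47209*(-5681669*I*√231/189087569 + 18441) = 47209*(18441 - 5681669*I*√231/189087569) = 870581169 - 268225911821*I*√231/189087569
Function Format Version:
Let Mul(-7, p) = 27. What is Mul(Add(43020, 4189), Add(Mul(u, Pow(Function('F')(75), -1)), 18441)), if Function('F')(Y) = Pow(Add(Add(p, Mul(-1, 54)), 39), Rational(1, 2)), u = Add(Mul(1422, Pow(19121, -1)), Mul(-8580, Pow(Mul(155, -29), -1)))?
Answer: Add(870581169, Mul(Rational(-268225911821, 189087569), I, Pow(231, Rational(1, 2)))) ≈ Add(8.7058e+8, Mul(-21560., I))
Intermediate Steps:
p = Rational(-27, 7) (p = Mul(Rational(-1, 7), 27) = Rational(-27, 7) ≈ -3.8571)
u = Rational(34090014, 17189779) (u = Add(Mul(1422, Rational(1, 19121)), Mul(-8580, Pow(-4495, -1))) = Add(Rational(1422, 19121), Mul(-8580, Rational(-1, 4495))) = Add(Rational(1422, 19121), Rational(1716, 899)) = Rational(34090014, 17189779) ≈ 1.9832)
Function('F')(Y) = Mul(Rational(2, 7), I, Pow(231, Rational(1, 2))) (Function('F')(Y) = Pow(Add(Add(Rational(-27, 7), Mul(-1, 54)), 39), Rational(1, 2)) = Pow(Add(Add(Rational(-27, 7), -54), 39), Rational(1, 2)) = Pow(Add(Rational(-405, 7), 39), Rational(1, 2)) = Pow(Rational(-132, 7), Rational(1, 2)) = Mul(Rational(2, 7), I, Pow(231, Rational(1, 2))))
Mul(Add(43020, 4189), Add(Mul(u, Pow(Function('F')(75), -1)), 18441)) = Mul(Add(43020, 4189), Add(Mul(Rational(34090014, 17189779), Pow(Mul(Rational(2, 7), I, Pow(231, Rational(1, 2))), -1)), 18441)) = Mul(47209, Add(Mul(Rational(34090014, 17189779), Mul(Rational(-1, 66), I, Pow(231, Rational(1, 2)))), 18441)) = Mul(47209, Add(Mul(Rational(-5681669, 189087569), I, Pow(231, Rational(1, 2))), 18441)) = Mul(47209, Add(18441, Mul(Rational(-5681669, 189087569), I, Pow(231, Rational(1, 2))))) = Add(870581169, Mul(Rational(-268225911821, 189087569), I, Pow(231, Rational(1, 2))))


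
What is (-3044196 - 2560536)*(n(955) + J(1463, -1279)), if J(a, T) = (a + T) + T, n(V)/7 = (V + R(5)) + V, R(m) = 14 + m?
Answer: -69543514656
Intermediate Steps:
n(V) = 133 + 14*V (n(V) = 7*((V + (14 + 5)) + V) = 7*((V + 19) + V) = 7*((19 + V) + V) = 7*(19 + 2*V) = 133 + 14*V)
J(a, T) = a + 2*T (J(a, T) = (T + a) + T = a + 2*T)
(-3044196 - 2560536)*(n(955) + J(1463, -1279)) = (-3044196 - 2560536)*((133 + 14*955) + (1463 + 2*(-1279))) = -5604732*((133 + 13370) + (1463 - 2558)) = -5604732*(13503 - 1095) = -5604732*12408 = -69543514656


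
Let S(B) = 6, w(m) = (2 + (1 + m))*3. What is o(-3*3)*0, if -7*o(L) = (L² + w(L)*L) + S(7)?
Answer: 0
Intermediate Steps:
w(m) = 9 + 3*m (w(m) = (3 + m)*3 = 9 + 3*m)
o(L) = -6/7 - L²/7 - L*(9 + 3*L)/7 (o(L) = -((L² + (9 + 3*L)*L) + 6)/7 = -((L² + L*(9 + 3*L)) + 6)/7 = -(6 + L² + L*(9 + 3*L))/7 = -6/7 - L²/7 - L*(9 + 3*L)/7)
o(-3*3)*0 = (-6/7 - (-27)*3/7 - 4*(-3*3)²/7)*0 = (-6/7 - 9/7*(-9) - 4/7*(-9)²)*0 = (-6/7 + 81/7 - 4/7*81)*0 = (-6/7 + 81/7 - 324/7)*0 = -249/7*0 = 0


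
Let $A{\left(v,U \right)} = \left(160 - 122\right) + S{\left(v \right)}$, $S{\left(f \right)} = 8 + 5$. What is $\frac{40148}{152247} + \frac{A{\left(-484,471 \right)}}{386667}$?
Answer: $\frac{1725741257}{6540987861} \approx 0.26383$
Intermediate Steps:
$S{\left(f \right)} = 13$
$A{\left(v,U \right)} = 51$ ($A{\left(v,U \right)} = \left(160 - 122\right) + 13 = 38 + 13 = 51$)
$\frac{40148}{152247} + \frac{A{\left(-484,471 \right)}}{386667} = \frac{40148}{152247} + \frac{51}{386667} = 40148 \cdot \frac{1}{152247} + 51 \cdot \frac{1}{386667} = \frac{40148}{152247} + \frac{17}{128889} = \frac{1725741257}{6540987861}$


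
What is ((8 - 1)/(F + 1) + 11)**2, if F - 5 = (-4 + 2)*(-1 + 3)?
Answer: 841/4 ≈ 210.25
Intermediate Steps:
F = 1 (F = 5 + (-4 + 2)*(-1 + 3) = 5 - 2*2 = 5 - 4 = 1)
((8 - 1)/(F + 1) + 11)**2 = ((8 - 1)/(1 + 1) + 11)**2 = (7/2 + 11)**2 = (29/2)**2 = 841/4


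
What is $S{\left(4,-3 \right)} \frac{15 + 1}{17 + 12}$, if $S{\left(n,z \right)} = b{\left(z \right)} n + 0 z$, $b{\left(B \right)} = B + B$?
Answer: $- \frac{384}{29} \approx -13.241$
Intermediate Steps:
$b{\left(B \right)} = 2 B$
$S{\left(n,z \right)} = 2 n z$ ($S{\left(n,z \right)} = 2 z n + 0 z = 2 n z + 0 = 2 n z$)
$S{\left(4,-3 \right)} \frac{15 + 1}{17 + 12} = 2 \cdot 4 \left(-3\right) \frac{15 + 1}{17 + 12} = - 24 \cdot \frac{16}{29} = - 24 \cdot 16 \cdot \frac{1}{29} = \left(-24\right) \frac{16}{29} = - \frac{384}{29}$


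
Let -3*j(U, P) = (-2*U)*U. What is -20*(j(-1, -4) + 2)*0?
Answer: 0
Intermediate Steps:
j(U, P) = 2*U²/3 (j(U, P) = -(-2*U)*U/3 = -(-2)*U²/3 = 2*U²/3)
-20*(j(-1, -4) + 2)*0 = -20*((⅔)*(-1)² + 2)*0 = -20*((⅔)*1 + 2)*0 = -20*(⅔ + 2)*0 = -160*0/3 = -20*0 = 0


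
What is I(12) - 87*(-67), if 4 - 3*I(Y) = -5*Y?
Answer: 17551/3 ≈ 5850.3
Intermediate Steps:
I(Y) = 4/3 + 5*Y/3 (I(Y) = 4/3 - (-5)*Y/3 = 4/3 + 5*Y/3)
I(12) - 87*(-67) = (4/3 + (5/3)*12) - 87*(-67) = (4/3 + 20) + 5829 = 64/3 + 5829 = 17551/3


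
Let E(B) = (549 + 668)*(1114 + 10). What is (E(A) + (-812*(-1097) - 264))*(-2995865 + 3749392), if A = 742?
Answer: 1701771405016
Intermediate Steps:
E(B) = 1367908 (E(B) = 1217*1124 = 1367908)
(E(A) + (-812*(-1097) - 264))*(-2995865 + 3749392) = (1367908 + (-812*(-1097) - 264))*(-2995865 + 3749392) = (1367908 + (890764 - 264))*753527 = (1367908 + 890500)*753527 = 2258408*753527 = 1701771405016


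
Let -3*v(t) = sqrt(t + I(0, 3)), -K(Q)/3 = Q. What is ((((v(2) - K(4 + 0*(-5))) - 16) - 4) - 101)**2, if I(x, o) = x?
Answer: (327 + sqrt(2))**2/9 ≈ 11984.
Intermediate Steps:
K(Q) = -3*Q
v(t) = -sqrt(t)/3 (v(t) = -sqrt(t + 0)/3 = -sqrt(t)/3)
((((v(2) - K(4 + 0*(-5))) - 16) - 4) - 101)**2 = ((((-sqrt(2)/3 - (-3)*(4 + 0*(-5))) - 16) - 4) - 101)**2 = ((((-sqrt(2)/3 - (-3)*(4 + 0)) - 16) - 4) - 101)**2 = ((((-sqrt(2)/3 - (-3)*4) - 16) - 4) - 101)**2 = ((((-sqrt(2)/3 - 1*(-12)) - 16) - 4) - 101)**2 = ((((-sqrt(2)/3 + 12) - 16) - 4) - 101)**2 = ((((12 - sqrt(2)/3) - 16) - 4) - 101)**2 = (((-4 - sqrt(2)/3) - 4) - 101)**2 = ((-8 - sqrt(2)/3) - 101)**2 = (-109 - sqrt(2)/3)**2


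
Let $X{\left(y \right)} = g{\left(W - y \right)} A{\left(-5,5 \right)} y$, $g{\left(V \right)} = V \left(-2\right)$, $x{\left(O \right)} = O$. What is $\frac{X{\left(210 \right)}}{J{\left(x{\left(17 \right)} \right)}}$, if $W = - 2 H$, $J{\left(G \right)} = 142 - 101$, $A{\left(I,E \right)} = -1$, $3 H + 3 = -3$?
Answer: $- \frac{86520}{41} \approx -2110.2$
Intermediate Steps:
$H = -2$ ($H = -1 + \frac{1}{3} \left(-3\right) = -1 - 1 = -2$)
$J{\left(G \right)} = 41$ ($J{\left(G \right)} = 142 - 101 = 41$)
$W = 4$ ($W = \left(-2\right) \left(-2\right) = 4$)
$g{\left(V \right)} = - 2 V$
$X{\left(y \right)} = - y \left(-8 + 2 y\right)$ ($X{\left(y \right)} = - 2 \left(4 - y\right) \left(- y\right) = \left(-8 + 2 y\right) \left(- y\right) = - y \left(-8 + 2 y\right)$)
$\frac{X{\left(210 \right)}}{J{\left(x{\left(17 \right)} \right)}} = \frac{2 \cdot 210 \left(4 - 210\right)}{41} = 2 \cdot 210 \left(4 - 210\right) \frac{1}{41} = 2 \cdot 210 \left(-206\right) \frac{1}{41} = \left(-86520\right) \frac{1}{41} = - \frac{86520}{41}$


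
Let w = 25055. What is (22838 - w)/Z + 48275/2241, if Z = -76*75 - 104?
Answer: 285156397/13006764 ≈ 21.924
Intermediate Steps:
Z = -5804 (Z = -5700 - 104 = -5804)
(22838 - w)/Z + 48275/2241 = (22838 - 1*25055)/(-5804) + 48275/2241 = (22838 - 25055)*(-1/5804) + 48275*(1/2241) = -2217*(-1/5804) + 48275/2241 = 2217/5804 + 48275/2241 = 285156397/13006764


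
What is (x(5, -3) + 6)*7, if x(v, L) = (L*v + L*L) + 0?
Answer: 0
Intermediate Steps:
x(v, L) = L**2 + L*v (x(v, L) = (L*v + L**2) + 0 = (L**2 + L*v) + 0 = L**2 + L*v)
(x(5, -3) + 6)*7 = (-3*(-3 + 5) + 6)*7 = (-3*2 + 6)*7 = (-6 + 6)*7 = 0*7 = 0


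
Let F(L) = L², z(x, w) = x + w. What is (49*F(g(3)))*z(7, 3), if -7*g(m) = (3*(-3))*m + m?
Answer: 5760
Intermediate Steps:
z(x, w) = w + x
g(m) = 8*m/7 (g(m) = -((3*(-3))*m + m)/7 = -(-9*m + m)/7 = -(-8)*m/7 = 8*m/7)
(49*F(g(3)))*z(7, 3) = (49*((8/7)*3)²)*(3 + 7) = (49*(24/7)²)*10 = (49*(576/49))*10 = 576*10 = 5760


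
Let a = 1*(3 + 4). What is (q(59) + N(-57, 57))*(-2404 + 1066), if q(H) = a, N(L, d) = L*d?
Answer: 4337796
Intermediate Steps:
a = 7 (a = 1*7 = 7)
q(H) = 7
(q(59) + N(-57, 57))*(-2404 + 1066) = (7 - 57*57)*(-2404 + 1066) = (7 - 3249)*(-1338) = -3242*(-1338) = 4337796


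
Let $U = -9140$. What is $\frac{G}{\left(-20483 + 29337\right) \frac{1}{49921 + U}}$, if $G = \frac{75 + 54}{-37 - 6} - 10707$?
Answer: $- \frac{218382255}{4427} \approx -49330.0$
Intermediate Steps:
$G = -10710$ ($G = \frac{1}{-43} \cdot 129 - 10707 = \left(- \frac{1}{43}\right) 129 - 10707 = -3 - 10707 = -10710$)
$\frac{G}{\left(-20483 + 29337\right) \frac{1}{49921 + U}} = - \frac{10710}{\left(-20483 + 29337\right) \frac{1}{49921 - 9140}} = - \frac{10710}{8854 \cdot \frac{1}{40781}} = - \frac{10710}{\frac{8854}{40781}} = \left(-10710\right) \frac{40781}{8854} = - \frac{218382255}{4427}$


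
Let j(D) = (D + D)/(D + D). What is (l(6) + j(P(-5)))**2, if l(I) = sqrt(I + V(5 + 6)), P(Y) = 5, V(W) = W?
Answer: (1 + sqrt(17))**2 ≈ 26.246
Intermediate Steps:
j(D) = 1 (j(D) = (2*D)/((2*D)) = (2*D)*(1/(2*D)) = 1)
l(I) = sqrt(11 + I) (l(I) = sqrt(I + (5 + 6)) = sqrt(I + 11) = sqrt(11 + I))
(l(6) + j(P(-5)))**2 = (sqrt(11 + 6) + 1)**2 = (sqrt(17) + 1)**2 = (1 + sqrt(17))**2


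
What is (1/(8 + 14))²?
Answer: 1/484 ≈ 0.0020661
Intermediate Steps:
(1/(8 + 14))² = (1/22)² = 1/484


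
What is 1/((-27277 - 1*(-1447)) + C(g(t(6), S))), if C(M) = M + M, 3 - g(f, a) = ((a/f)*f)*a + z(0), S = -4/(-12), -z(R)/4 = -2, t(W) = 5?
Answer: -9/232562 ≈ -3.8699e-5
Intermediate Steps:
z(R) = 8 (z(R) = -4*(-2) = 8)
S = 1/3 (S = -4*(-1/12) = 1/3 ≈ 0.33333)
g(f, a) = -5 - a**2 (g(f, a) = 3 - (((a/f)*f)*a + 8) = 3 - (a*a + 8) = 3 - (a**2 + 8) = 3 - (8 + a**2) = 3 + (-8 - a**2) = -5 - a**2)
C(M) = 2*M
1/((-27277 - 1*(-1447)) + C(g(t(6), S))) = 1/((-27277 - 1*(-1447)) + 2*(-5 - (1/3)**2)) = 1/((-27277 + 1447) + 2*(-5 - 1*1/9)) = 1/(-25830 + 2*(-5 - 1/9)) = 1/(-25830 + 2*(-46/9)) = 1/(-25830 - 92/9) = 1/(-232562/9) = -9/232562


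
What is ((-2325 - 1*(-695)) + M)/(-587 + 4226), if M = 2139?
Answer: 509/3639 ≈ 0.13987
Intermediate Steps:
((-2325 - 1*(-695)) + M)/(-587 + 4226) = ((-2325 - 1*(-695)) + 2139)/(-587 + 4226) = ((-2325 + 695) + 2139)/3639 = (-1630 + 2139)*(1/3639) = 509*(1/3639) = 509/3639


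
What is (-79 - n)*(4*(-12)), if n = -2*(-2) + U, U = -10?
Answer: 3504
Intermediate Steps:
n = -6 (n = -2*(-2) - 10 = 4 - 10 = -6)
(-79 - n)*(4*(-12)) = (-79 - 1*(-6))*(4*(-12)) = (-79 + 6)*(-48) = -73*(-48) = 3504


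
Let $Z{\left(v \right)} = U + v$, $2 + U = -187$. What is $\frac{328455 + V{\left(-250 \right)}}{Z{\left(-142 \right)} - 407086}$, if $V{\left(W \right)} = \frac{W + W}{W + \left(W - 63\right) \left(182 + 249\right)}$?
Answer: $- \frac{44391679115}{55063629801} \approx -0.80619$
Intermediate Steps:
$U = -189$ ($U = -2 - 187 = -189$)
$Z{\left(v \right)} = -189 + v$
$V{\left(W \right)} = \frac{2 W}{-27153 + 432 W}$ ($V{\left(W \right)} = \frac{2 W}{W + \left(-63 + W\right) 431} = \frac{2 W}{W + \left(-27153 + 431 W\right)} = \frac{2 W}{-27153 + 432 W}$)
$\frac{328455 + V{\left(-250 \right)}}{Z{\left(-142 \right)} - 407086} = \frac{328455 + \frac{2}{9} \left(-250\right) \frac{1}{-3017 + 48 \left(-250\right)}}{\left(-189 - 142\right) - 407086} = \frac{328455 + \frac{2}{9} \left(-250\right) \frac{1}{-3017 - 12000}}{-331 - 407086} = \frac{328455 + \frac{2}{9} \left(-250\right) \frac{1}{-15017}}{-407417} = \left(328455 + \frac{2}{9} \left(-250\right) \left(- \frac{1}{15017}\right)\right) \left(- \frac{1}{407417}\right) = \left(328455 + \frac{500}{135153}\right) \left(- \frac{1}{407417}\right) = \frac{44391679115}{135153} \left(- \frac{1}{407417}\right) = - \frac{44391679115}{55063629801}$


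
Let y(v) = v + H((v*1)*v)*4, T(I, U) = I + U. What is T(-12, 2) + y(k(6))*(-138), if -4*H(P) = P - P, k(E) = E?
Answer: -838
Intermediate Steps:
H(P) = 0 (H(P) = -(P - P)/4 = -1/4*0 = 0)
y(v) = v (y(v) = v + 0*4 = v + 0 = v)
T(-12, 2) + y(k(6))*(-138) = (-12 + 2) + 6*(-138) = -10 - 828 = -838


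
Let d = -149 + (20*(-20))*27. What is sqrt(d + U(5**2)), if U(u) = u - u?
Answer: I*sqrt(10949) ≈ 104.64*I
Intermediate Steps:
U(u) = 0
d = -10949 (d = -149 - 400*27 = -149 - 10800 = -10949)
sqrt(d + U(5**2)) = sqrt(-10949 + 0) = sqrt(-10949) = I*sqrt(10949)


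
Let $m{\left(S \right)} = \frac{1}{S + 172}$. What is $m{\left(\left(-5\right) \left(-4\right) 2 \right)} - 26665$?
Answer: $- \frac{5652979}{212} \approx -26665.0$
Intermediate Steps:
$m{\left(S \right)} = \frac{1}{172 + S}$
$m{\left(\left(-5\right) \left(-4\right) 2 \right)} - 26665 = \frac{1}{172 + \left(-5\right) \left(-4\right) 2} - 26665 = \frac{1}{172 + 20 \cdot 2} - 26665 = \frac{1}{172 + 40} - 26665 = \frac{1}{212} - 26665 = - \frac{5652979}{212}$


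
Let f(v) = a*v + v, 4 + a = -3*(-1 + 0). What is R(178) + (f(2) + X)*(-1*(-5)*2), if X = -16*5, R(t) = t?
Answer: -622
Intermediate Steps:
X = -80
a = -1 (a = -4 - 3*(-1 + 0) = -4 - 3*(-1) = -4 + 3 = -1)
f(v) = 0 (f(v) = -v + v = 0)
R(178) + (f(2) + X)*(-1*(-5)*2) = 178 + (0 - 80)*(-1*(-5)*2) = 178 - 400*2 = 178 - 80*10 = 178 - 800 = -622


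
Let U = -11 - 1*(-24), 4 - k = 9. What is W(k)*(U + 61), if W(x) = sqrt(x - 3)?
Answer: 148*I*sqrt(2) ≈ 209.3*I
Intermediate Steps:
k = -5 (k = 4 - 1*9 = 4 - 9 = -5)
W(x) = sqrt(-3 + x)
U = 13 (U = -11 + 24 = 13)
W(k)*(U + 61) = sqrt(-3 - 5)*(13 + 61) = sqrt(-8)*74 = (2*I*sqrt(2))*74 = 148*I*sqrt(2)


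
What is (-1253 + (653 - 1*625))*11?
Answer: -13475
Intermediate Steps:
(-1253 + (653 - 1*625))*11 = (-1253 + (653 - 625))*11 = (-1253 + 28)*11 = -1225*11 = -13475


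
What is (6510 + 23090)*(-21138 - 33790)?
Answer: -1625868800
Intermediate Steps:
(6510 + 23090)*(-21138 - 33790) = 29600*(-54928) = -1625868800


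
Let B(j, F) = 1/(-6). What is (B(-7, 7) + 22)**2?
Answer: 17161/36 ≈ 476.69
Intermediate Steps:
B(j, F) = -1/6
(B(-7, 7) + 22)**2 = (-1/6 + 22)**2 = (131/6)**2 = 17161/36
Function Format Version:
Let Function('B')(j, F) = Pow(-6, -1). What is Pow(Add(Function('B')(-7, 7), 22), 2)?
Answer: Rational(17161, 36) ≈ 476.69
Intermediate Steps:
Function('B')(j, F) = Rational(-1, 6)
Pow(Add(Function('B')(-7, 7), 22), 2) = Pow(Add(Rational(-1, 6), 22), 2) = Pow(Rational(131, 6), 2) = Rational(17161, 36)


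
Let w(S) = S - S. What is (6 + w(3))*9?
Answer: 54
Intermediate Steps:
w(S) = 0
(6 + w(3))*9 = (6 + 0)*9 = 6*9 = 54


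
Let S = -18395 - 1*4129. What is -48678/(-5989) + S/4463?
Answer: 82353678/26728907 ≈ 3.0811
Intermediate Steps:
S = -22524 (S = -18395 - 4129 = -22524)
-48678/(-5989) + S/4463 = -48678/(-5989) - 22524/4463 = -48678*(-1/5989) - 22524*1/4463 = 48678/5989 - 22524/4463 = 82353678/26728907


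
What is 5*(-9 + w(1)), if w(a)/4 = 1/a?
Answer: -25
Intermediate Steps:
w(a) = 4/a
5*(-9 + w(1)) = 5*(-9 + 4/1) = 5*(-9 + 4*1) = 5*(-9 + 4) = 5*(-5) = -25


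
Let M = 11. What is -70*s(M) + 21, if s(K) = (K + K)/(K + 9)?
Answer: -56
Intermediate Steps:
s(K) = 2*K/(9 + K) (s(K) = (2*K)/(9 + K) = 2*K/(9 + K))
-70*s(M) + 21 = -140*11/(9 + 11) + 21 = -140*11/20 + 21 = -70*11/10 + 21 = -77 + 21 = -56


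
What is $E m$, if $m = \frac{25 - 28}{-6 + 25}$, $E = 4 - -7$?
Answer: $- \frac{33}{19} \approx -1.7368$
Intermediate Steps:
$E = 11$ ($E = 4 + 7 = 11$)
$m = - \frac{3}{19} \approx -0.15789$
$E m = 11 \left(- \frac{3}{19}\right) = - \frac{33}{19}$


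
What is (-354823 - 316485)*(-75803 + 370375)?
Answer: -197748540176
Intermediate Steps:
(-354823 - 316485)*(-75803 + 370375) = -671308*294572 = -197748540176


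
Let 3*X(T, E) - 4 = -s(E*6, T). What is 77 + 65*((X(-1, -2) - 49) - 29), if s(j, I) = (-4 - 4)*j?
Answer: -20959/3 ≈ -6986.3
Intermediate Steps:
s(j, I) = -8*j
X(T, E) = 4/3 + 16*E (X(T, E) = 4/3 + (-(-8)*E*6)/3 = 4/3 + (-(-8)*6*E)/3 = 4/3 + (-(-48)*E)/3 = 4/3 + (48*E)/3 = 4/3 + 16*E)
77 + 65*((X(-1, -2) - 49) - 29) = 77 + 65*(((4/3 + 16*(-2)) - 49) - 29) = 77 + 65*(((4/3 - 32) - 49) - 29) = 77 + 65*((-92/3 - 49) - 29) = 77 + 65*(-239/3 - 29) = 77 + 65*(-326/3) = 77 - 21190/3 = -20959/3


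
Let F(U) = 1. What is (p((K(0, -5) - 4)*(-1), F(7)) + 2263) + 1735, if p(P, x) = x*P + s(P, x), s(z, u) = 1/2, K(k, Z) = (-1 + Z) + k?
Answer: 8017/2 ≈ 4008.5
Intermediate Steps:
K(k, Z) = -1 + Z + k
s(z, u) = ½
p(P, x) = ½ + P*x (p(P, x) = x*P + ½ = P*x + ½ = ½ + P*x)
(p((K(0, -5) - 4)*(-1), F(7)) + 2263) + 1735 = ((½ + (((-1 - 5 + 0) - 4)*(-1))*1) + 2263) + 1735 = ((½ + ((-6 - 4)*(-1))*1) + 2263) + 1735 = ((½ - 10*(-1)*1) + 2263) + 1735 = ((½ + 10*1) + 2263) + 1735 = ((½ + 10) + 2263) + 1735 = (21/2 + 2263) + 1735 = 4547/2 + 1735 = 8017/2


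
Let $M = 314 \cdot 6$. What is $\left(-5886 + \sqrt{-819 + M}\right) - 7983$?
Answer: $-13869 + \sqrt{1065} \approx -13836.0$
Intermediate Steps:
$M = 1884$
$\left(-5886 + \sqrt{-819 + M}\right) - 7983 = \left(-5886 + \sqrt{-819 + 1884}\right) - 7983 = \left(-5886 + \sqrt{1065}\right) - 7983 = -13869 + \sqrt{1065}$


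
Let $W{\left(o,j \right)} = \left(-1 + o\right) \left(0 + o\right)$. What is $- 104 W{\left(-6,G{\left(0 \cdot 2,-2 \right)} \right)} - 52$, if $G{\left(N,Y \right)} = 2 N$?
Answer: $-4420$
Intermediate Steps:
$W{\left(o,j \right)} = o \left(-1 + o\right)$ ($W{\left(o,j \right)} = \left(-1 + o\right) o = o \left(-1 + o\right)$)
$- 104 W{\left(-6,G{\left(0 \cdot 2,-2 \right)} \right)} - 52 = - 104 \left(- 6 \left(-1 - 6\right)\right) - 52 = - 104 \left(\left(-6\right) \left(-7\right)\right) - 52 = \left(-104\right) 42 - 52 = -4368 - 52 = -4420$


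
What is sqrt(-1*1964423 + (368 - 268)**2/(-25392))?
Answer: I*sqrt(9352619778)/69 ≈ 1401.6*I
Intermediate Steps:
sqrt(-1*1964423 + (368 - 268)**2/(-25392)) = sqrt(-1964423 + 100**2*(-1/25392)) = sqrt(-1964423 + 10000*(-1/25392)) = sqrt(-1964423 - 625/1587) = sqrt(-3117539926/1587) = I*sqrt(9352619778)/69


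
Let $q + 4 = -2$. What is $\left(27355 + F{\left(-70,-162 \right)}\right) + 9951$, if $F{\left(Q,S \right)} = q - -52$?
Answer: $37352$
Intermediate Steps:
$q = -6$ ($q = -4 - 2 = -6$)
$F{\left(Q,S \right)} = 46$ ($F{\left(Q,S \right)} = -6 - -52 = -6 + 52 = 46$)
$\left(27355 + F{\left(-70,-162 \right)}\right) + 9951 = \left(27355 + 46\right) + 9951 = 27401 + 9951 = 37352$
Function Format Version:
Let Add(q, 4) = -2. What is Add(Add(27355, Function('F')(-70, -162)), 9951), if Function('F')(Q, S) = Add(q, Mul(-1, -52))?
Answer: 37352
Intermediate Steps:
q = -6 (q = Add(-4, -2) = -6)
Function('F')(Q, S) = 46 (Function('F')(Q, S) = Add(-6, Mul(-1, -52)) = Add(-6, 52) = 46)
Add(Add(27355, Function('F')(-70, -162)), 9951) = Add(Add(27355, 46), 9951) = Add(27401, 9951) = 37352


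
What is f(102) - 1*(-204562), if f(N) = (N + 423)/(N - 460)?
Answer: 73232671/358 ≈ 2.0456e+5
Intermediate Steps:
f(N) = (423 + N)/(-460 + N)
f(102) - 1*(-204562) = (423 + 102)/(-460 + 102) - 1*(-204562) = 525/(-358) + 204562 = -1/358*525 + 204562 = -525/358 + 204562 = 73232671/358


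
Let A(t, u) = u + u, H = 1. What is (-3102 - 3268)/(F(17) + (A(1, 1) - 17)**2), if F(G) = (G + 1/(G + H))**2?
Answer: -2063880/167149 ≈ -12.348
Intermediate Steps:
A(t, u) = 2*u
F(G) = (G + 1/(1 + G))**2 (F(G) = (G + 1/(G + 1))**2 = (G + 1/(1 + G))**2)
(-3102 - 3268)/(F(17) + (A(1, 1) - 17)**2) = (-3102 - 3268)/((1 + 17 + 17**2)**2/(1 + 17)**2 + (2*1 - 17)**2) = -6370/((1 + 17 + 289)**2/18**2 + (2 - 17)**2) = -6370/((1/324)*307**2 + (-15)**2) = -6370/((1/324)*94249 + 225) = -6370/(94249/324 + 225) = -6370/167149/324 = -6370*324/167149 = -2063880/167149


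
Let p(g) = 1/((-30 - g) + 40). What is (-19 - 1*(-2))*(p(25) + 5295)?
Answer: -1350208/15 ≈ -90014.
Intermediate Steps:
p(g) = 1/(10 - g)
(-19 - 1*(-2))*(p(25) + 5295) = (-19 - 1*(-2))*(-1/(-10 + 25) + 5295) = (-19 + 2)*(-1/15 + 5295) = -17*(-1*1/15 + 5295) = -17*(-1/15 + 5295) = -17*79424/15 = -1350208/15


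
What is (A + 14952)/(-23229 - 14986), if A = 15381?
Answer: -30333/38215 ≈ -0.79375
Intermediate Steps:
(A + 14952)/(-23229 - 14986) = (15381 + 14952)/(-23229 - 14986) = 30333/(-38215) = 30333*(-1/38215) = -30333/38215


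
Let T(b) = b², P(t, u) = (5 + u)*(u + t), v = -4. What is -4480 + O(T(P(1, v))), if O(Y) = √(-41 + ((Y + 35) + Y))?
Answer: -4480 + 2*√3 ≈ -4476.5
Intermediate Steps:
P(t, u) = (5 + u)*(t + u)
O(Y) = √(-6 + 2*Y) (O(Y) = √(-41 + ((35 + Y) + Y)) = √(-41 + (35 + 2*Y)) = √(-6 + 2*Y))
-4480 + O(T(P(1, v))) = -4480 + √(-6 + 2*((-4)² + 5*1 + 5*(-4) + 1*(-4))²) = -4480 + √(-6 + 2*(16 + 5 - 20 - 4)²) = -4480 + √(-6 + 2*(-3)²) = -4480 + √(-6 + 2*9) = -4480 + √(-6 + 18) = -4480 + √12 = -4480 + 2*√3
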